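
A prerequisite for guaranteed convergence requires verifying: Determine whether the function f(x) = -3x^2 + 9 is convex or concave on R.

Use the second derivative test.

f(x) = -3x^2 + 9
f'(x) = -6x + 0
f''(x) = -6
Since f''(x) = -6 < 0 for all x, f is concave on R.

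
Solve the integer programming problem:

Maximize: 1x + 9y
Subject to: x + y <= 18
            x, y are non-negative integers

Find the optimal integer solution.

Objective: 1x + 9y, constraint: x + y <= 18
Coefficient of y is 9 > coefficient of x is 1, so allocate the entire budget to y.
Optimal: x = 0, y = 18, value = 162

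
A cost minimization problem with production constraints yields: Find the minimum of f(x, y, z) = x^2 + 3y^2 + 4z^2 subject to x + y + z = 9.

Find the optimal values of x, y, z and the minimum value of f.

Using Lagrange multipliers on f = x^2 + 3y^2 + 4z^2 with constraint x + y + z = 9:
Conditions: 2*1*x = lambda, 2*3*y = lambda, 2*4*z = lambda
So x = lambda/2, y = lambda/6, z = lambda/8
Substituting into constraint: lambda * (19/24) = 9
lambda = 216/19
x = 108/19, y = 36/19, z = 27/19
Minimum value = 972/19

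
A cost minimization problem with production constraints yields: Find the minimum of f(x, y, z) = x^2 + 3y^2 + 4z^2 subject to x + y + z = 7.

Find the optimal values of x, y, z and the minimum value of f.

Using Lagrange multipliers on f = x^2 + 3y^2 + 4z^2 with constraint x + y + z = 7:
Conditions: 2*1*x = lambda, 2*3*y = lambda, 2*4*z = lambda
So x = lambda/2, y = lambda/6, z = lambda/8
Substituting into constraint: lambda * (19/24) = 7
lambda = 168/19
x = 84/19, y = 28/19, z = 21/19
Minimum value = 588/19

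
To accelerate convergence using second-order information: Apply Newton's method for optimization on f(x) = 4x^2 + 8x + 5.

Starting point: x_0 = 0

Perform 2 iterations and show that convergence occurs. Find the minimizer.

f(x) = 4x^2 + 8x + 5, f'(x) = 8x + (8), f''(x) = 8
Step 1: f'(0) = 8, x_1 = 0 - 8/8 = -1
Step 2: f'(-1) = 0, x_2 = -1 (converged)
Newton's method converges in 1 step for quadratics.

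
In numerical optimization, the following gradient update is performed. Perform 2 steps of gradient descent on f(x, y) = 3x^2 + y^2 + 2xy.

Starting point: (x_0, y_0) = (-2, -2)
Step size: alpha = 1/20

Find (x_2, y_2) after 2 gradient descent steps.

f(x,y) = 3x^2 + y^2 + 2xy
grad_x = 6x + 2y, grad_y = 2y + 2x
Step 1: grad = (-16, -8), (-6/5, -8/5)
Step 2: grad = (-52/5, -28/5), (-17/25, -33/25)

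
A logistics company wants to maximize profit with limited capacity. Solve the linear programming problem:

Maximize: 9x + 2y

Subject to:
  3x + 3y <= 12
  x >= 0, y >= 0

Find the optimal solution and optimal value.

The feasible region has vertices at [(0, 0), (4, 0), (0, 4)].
Checking objective 9x + 2y at each vertex:
  (0, 0): 9*0 + 2*0 = 0
  (4, 0): 9*4 + 2*0 = 36
  (0, 4): 9*0 + 2*4 = 8
Maximum is 36 at (4, 0).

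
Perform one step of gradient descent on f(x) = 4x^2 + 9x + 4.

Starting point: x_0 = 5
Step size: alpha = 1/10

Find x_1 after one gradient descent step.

f(x) = 4x^2 + 9x + 4
f'(x) = 8x + 9
f'(5) = 8*5 + (9) = 49
x_1 = x_0 - alpha * f'(x_0) = 5 - 1/10 * 49 = 1/10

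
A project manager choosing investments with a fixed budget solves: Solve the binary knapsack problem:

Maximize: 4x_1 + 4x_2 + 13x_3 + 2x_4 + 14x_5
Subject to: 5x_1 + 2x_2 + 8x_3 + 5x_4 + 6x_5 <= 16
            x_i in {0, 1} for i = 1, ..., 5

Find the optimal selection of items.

Items: item 1 (v=4, w=5), item 2 (v=4, w=2), item 3 (v=13, w=8), item 4 (v=2, w=5), item 5 (v=14, w=6)
Capacity: 16
Checking all 32 subsets (w = total weight, v = total value):
  {}: w = 0, v = 0
  {1}: w = 5, v = 4
  {2}: w = 2, v = 4
  {3}: w = 8, v = 13
  {4}: w = 5, v = 2
  {5}: w = 6, v = 14
  {1, 2}: w = 7, v = 8
  {1, 3}: w = 13, v = 17
  {1, 4}: w = 10, v = 6
  {1, 5}: w = 11, v = 18
  {2, 3}: w = 10, v = 17
  {2, 4}: w = 7, v = 6
  {2, 5}: w = 8, v = 18
  {3, 4}: w = 13, v = 15
  {3, 5}: w = 14, v = 27
  {4, 5}: w = 11, v = 16
  {1, 2, 3}: w = 15, v = 21
  {1, 2, 4}: w = 12, v = 10
  {1, 2, 5}: w = 13, v = 22
  {1, 3, 4}: w = 18 > 16, infeasible
  {1, 3, 5}: w = 19 > 16, infeasible
  {1, 4, 5}: w = 16, v = 20
  {2, 3, 4}: w = 15, v = 19
  {2, 3, 5}: w = 16, v = 31
  {2, 4, 5}: w = 13, v = 20
  {3, 4, 5}: w = 19 > 16, infeasible
  {1, 2, 3, 4}: w = 20 > 16, infeasible
  {1, 2, 3, 5}: w = 21 > 16, infeasible
  {1, 2, 4, 5}: w = 18 > 16, infeasible
  {1, 3, 4, 5}: w = 24 > 16, infeasible
  {2, 3, 4, 5}: w = 21 > 16, infeasible
  {1, 2, 3, 4, 5}: w = 26 > 16, infeasible
Best feasible subset: items [2, 3, 5]
Total weight: 16 <= 16, total value: 31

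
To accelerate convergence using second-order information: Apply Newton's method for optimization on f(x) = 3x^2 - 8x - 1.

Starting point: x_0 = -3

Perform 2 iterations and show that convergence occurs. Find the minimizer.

f(x) = 3x^2 - 8x - 1, f'(x) = 6x + (-8), f''(x) = 6
Step 1: f'(-3) = -26, x_1 = -3 - -26/6 = 4/3
Step 2: f'(4/3) = 0, x_2 = 4/3 (converged)
Newton's method converges in 1 step for quadratics.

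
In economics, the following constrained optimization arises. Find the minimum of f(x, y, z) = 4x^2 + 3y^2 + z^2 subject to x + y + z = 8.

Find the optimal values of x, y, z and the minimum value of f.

Using Lagrange multipliers on f = 4x^2 + 3y^2 + z^2 with constraint x + y + z = 8:
Conditions: 2*4*x = lambda, 2*3*y = lambda, 2*1*z = lambda
So x = lambda/8, y = lambda/6, z = lambda/2
Substituting into constraint: lambda * (19/24) = 8
lambda = 192/19
x = 24/19, y = 32/19, z = 96/19
Minimum value = 768/19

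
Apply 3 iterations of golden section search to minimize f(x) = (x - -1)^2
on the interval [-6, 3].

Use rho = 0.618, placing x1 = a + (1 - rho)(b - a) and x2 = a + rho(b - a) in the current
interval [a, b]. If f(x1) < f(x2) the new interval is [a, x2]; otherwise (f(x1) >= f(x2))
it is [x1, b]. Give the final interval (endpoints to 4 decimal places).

Golden section search for min of f(x) = (x - -1)^2 on [-6, 3].
Each step: x1 = a + (1 - rho)(b - a), x2 = a + rho(b - a); if f(x1) < f(x2) keep [a, x2], otherwise keep [x1, b].
Step 1: [-6.0000, 3.0000], x1=-2.5620 (f=2.4398), x2=-0.4380 (f=0.3158); f(x1) > f(x2) => keep [-2.5620, 3.0000]
Step 2: [-2.5620, 3.0000], x1=-0.4373 (f=0.3166), x2=0.8753 (f=3.5168); f(x1) < f(x2) => keep [-2.5620, 0.8753]
Step 3: [-2.5620, 0.8753], x1=-1.2489 (f=0.0620), x2=-0.4377 (f=0.3161); f(x1) < f(x2) => keep [-2.5620, -0.4377]
Final interval: [-2.5620, -0.4377]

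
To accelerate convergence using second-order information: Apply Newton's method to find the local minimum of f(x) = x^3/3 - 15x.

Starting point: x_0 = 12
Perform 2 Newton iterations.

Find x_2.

f(x) = x^3/3 - 15x
f'(x) = x^2 - 15, f''(x) = 2x
Newton update: x_{n+1} = x_n - (x_n^2 - 15)/(2*x_n)
Step 1: x_0 = 12, f'=129, f''=24, x_1 = 53/8
Step 2: x_1 = 53/8, f'=1849/64, f''=53/4, x_2 = 3769/848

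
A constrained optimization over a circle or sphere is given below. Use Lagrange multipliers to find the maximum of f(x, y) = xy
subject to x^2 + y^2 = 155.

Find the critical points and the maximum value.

Lagrange conditions: y = 2*lambda*x and x = 2*lambda*y
If x = 0 then y = 0, violating the constraint, so x, y != 0.
Dividing: y/x = x/y => x^2 = y^2 => y = x or y = -x
Constraint: 2x^2 = 155 => x^2 = 155/2 => x = +/-sqrt(155/2)
Critical points: (sqrt(155/2), sqrt(155/2)), (-sqrt(155/2), -sqrt(155/2)), (sqrt(155/2), -sqrt(155/2)), (-sqrt(155/2), sqrt(155/2))
  y = x:  xy = x^2 = 155/2  at (sqrt(155/2), sqrt(155/2)) and (-sqrt(155/2), -sqrt(155/2))
  y = -x: xy = -x^2 = -155/2 at (sqrt(155/2), -sqrt(155/2)) and (-sqrt(155/2), sqrt(155/2))
Maximum xy = 155/2 at (sqrt(155/2), sqrt(155/2)) and (-sqrt(155/2), -sqrt(155/2))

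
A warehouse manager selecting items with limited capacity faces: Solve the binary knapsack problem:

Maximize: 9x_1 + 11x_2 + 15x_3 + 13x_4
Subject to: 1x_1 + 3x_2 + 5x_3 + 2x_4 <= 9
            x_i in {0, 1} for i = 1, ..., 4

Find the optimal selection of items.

Items: item 1 (v=9, w=1), item 2 (v=11, w=3), item 3 (v=15, w=5), item 4 (v=13, w=2)
Capacity: 9
Checking all 16 subsets (w = total weight, v = total value):
  {}: w = 0, v = 0
  {1}: w = 1, v = 9
  {2}: w = 3, v = 11
  {3}: w = 5, v = 15
  {4}: w = 2, v = 13
  {1, 2}: w = 4, v = 20
  {1, 3}: w = 6, v = 24
  {1, 4}: w = 3, v = 22
  {2, 3}: w = 8, v = 26
  {2, 4}: w = 5, v = 24
  {3, 4}: w = 7, v = 28
  {1, 2, 3}: w = 9, v = 35
  {1, 2, 4}: w = 6, v = 33
  {1, 3, 4}: w = 8, v = 37
  {2, 3, 4}: w = 10 > 9, infeasible
  {1, 2, 3, 4}: w = 11 > 9, infeasible
Best feasible subset: items [1, 3, 4]
Total weight: 8 <= 9, total value: 37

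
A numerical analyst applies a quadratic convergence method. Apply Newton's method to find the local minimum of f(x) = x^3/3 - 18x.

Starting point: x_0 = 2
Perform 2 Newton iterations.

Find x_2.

f(x) = x^3/3 - 18x
f'(x) = x^2 - 18, f''(x) = 2x
Newton update: x_{n+1} = x_n - (x_n^2 - 18)/(2*x_n)
Step 1: x_0 = 2, f'=-14, f''=4, x_1 = 11/2
Step 2: x_1 = 11/2, f'=49/4, f''=11, x_2 = 193/44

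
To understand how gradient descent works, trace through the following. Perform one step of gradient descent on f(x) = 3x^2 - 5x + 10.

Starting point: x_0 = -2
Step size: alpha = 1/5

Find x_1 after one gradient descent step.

f(x) = 3x^2 - 5x + 10
f'(x) = 6x - 5
f'(-2) = 6*-2 + (-5) = -17
x_1 = x_0 - alpha * f'(x_0) = -2 - 1/5 * -17 = 7/5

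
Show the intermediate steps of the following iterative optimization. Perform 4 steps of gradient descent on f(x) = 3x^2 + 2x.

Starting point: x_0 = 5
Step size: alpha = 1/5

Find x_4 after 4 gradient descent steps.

f(x) = 3x^2 + 2x, f'(x) = 6x + (2)
Step 1: f'(5) = 32, x_1 = 5 - 1/5 * 32 = -7/5
Step 2: f'(-7/5) = -32/5, x_2 = -7/5 - 1/5 * -32/5 = -3/25
Step 3: f'(-3/25) = 32/25, x_3 = -3/25 - 1/5 * 32/25 = -47/125
Step 4: f'(-47/125) = -32/125, x_4 = -47/125 - 1/5 * -32/125 = -203/625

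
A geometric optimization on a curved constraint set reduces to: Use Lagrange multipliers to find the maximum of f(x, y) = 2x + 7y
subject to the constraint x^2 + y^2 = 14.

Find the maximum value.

Set up Lagrange conditions: grad f = lambda * grad g
  2 = 2*lambda*x
  7 = 2*lambda*y
From these: x/y = 2/7, so x = 2t, y = 7t for some t.
Substitute into constraint: (2t)^2 + (7t)^2 = 14
  t^2 * 53 = 14
  t = sqrt(14/53)
Maximum = 2*x + 7*y = (2^2 + 7^2)*t = 53 * sqrt(14/53) = sqrt(742)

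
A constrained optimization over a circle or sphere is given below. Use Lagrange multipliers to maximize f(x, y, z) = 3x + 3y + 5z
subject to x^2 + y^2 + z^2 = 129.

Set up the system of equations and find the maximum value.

Lagrange conditions: 3 = 2*lambda*x, 3 = 2*lambda*y, 5 = 2*lambda*z
So x:3 = y:3 = z:5, i.e. x = 3t, y = 3t, z = 5t
Constraint: t^2*(3^2 + 3^2 + 5^2) = 129
  t^2 * 43 = 129  =>  t = sqrt(3)
Maximum = 3*3t + 3*3t + 5*5t = 43*sqrt(3) = sqrt(5547)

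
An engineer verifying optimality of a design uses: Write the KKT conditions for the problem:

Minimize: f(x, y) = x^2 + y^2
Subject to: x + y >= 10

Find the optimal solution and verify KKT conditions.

KKT conditions for min x^2 + y^2 s.t. x + y >= 10:
Stationarity: 2x = mu, 2y = mu
So x = y = mu/2.
Complementary slackness: mu*(x + y - 10) = 0
Primal feasibility: x + y >= 10; dual feasibility: mu >= 0
If mu = 0 then x = y = 0, but 0 + 0 < 10 is infeasible, so the constraint is active.
Constraint active: x + y = 2*(mu/2) = 10 => mu = 10
x = y = 5, f = 50
Verify: stationarity 2*5 = 10 = mu; primal 5 + 5 = 10 >= 10; dual mu = 10 >= 0; complementary slackness 10*(10 - 10) = 0. All KKT conditions hold.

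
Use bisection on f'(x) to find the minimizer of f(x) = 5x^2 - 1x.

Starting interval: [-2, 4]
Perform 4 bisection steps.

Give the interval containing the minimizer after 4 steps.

Finding critical point of f(x) = 5x^2 - 1x using bisection on f'(x) = 10x + -1.
f'(x) = 0 when x = 1/10.
Starting interval: [-2, 4]
Step 1: mid = 1, f'(mid) = 9, new interval = [-2, 1]
Step 2: mid = -1/2, f'(mid) = -6, new interval = [-1/2, 1]
Step 3: mid = 1/4, f'(mid) = 3/2, new interval = [-1/2, 1/4]
Step 4: mid = -1/8, f'(mid) = -9/4, new interval = [-1/8, 1/4]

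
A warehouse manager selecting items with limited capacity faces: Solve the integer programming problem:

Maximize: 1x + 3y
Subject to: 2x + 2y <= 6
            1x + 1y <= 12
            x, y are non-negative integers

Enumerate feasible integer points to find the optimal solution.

Constraint 1: 2x + 2y <= 6
Constraint 2: 1x + 1y <= 12
Feasible x range (need y >= 0): 0 <= x <= min(6/2, 12/1) => x in {0, ..., 3}.
Enumerate feasible integer points row by row (the coefficient of y is 3 > 0, so for each x the largest feasible y gives the best value):
  x = 0: y <= min((6 - 2*0)/2, (12 - 1*0)/1) => y in {0, ..., 3}; best 1*0 + 3*3 = 9
  x = 1: y <= min((6 - 2*1)/2, (12 - 1*1)/1) => y in {0, ..., 2}; best 1*1 + 3*2 = 7
  x = 2: y <= min((6 - 2*2)/2, (12 - 1*2)/1) => y in {0, ..., 1}; best 1*2 + 3*1 = 5
  x = 3: y <= min((6 - 2*3)/2, (12 - 1*3)/1) => y in {0}; best 1*3 + 3*0 = 3
The maximum 1x + 3y = 9 is achieved at x = 0, y = 3.
Check: 2*0 + 2*3 = 6 <= 6 and 1*0 + 1*3 = 3 <= 12.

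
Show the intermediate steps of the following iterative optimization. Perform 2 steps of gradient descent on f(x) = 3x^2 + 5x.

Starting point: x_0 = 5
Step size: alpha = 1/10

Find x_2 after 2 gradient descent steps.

f(x) = 3x^2 + 5x, f'(x) = 6x + (5)
Step 1: f'(5) = 35, x_1 = 5 - 1/10 * 35 = 3/2
Step 2: f'(3/2) = 14, x_2 = 3/2 - 1/10 * 14 = 1/10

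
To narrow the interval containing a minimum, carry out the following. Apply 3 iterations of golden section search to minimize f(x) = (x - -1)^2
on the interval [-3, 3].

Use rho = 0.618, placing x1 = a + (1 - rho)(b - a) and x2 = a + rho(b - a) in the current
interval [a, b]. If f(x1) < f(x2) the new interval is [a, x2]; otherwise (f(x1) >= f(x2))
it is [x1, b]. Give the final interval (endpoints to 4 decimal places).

Golden section search for min of f(x) = (x - -1)^2 on [-3, 3].
Each step: x1 = a + (1 - rho)(b - a), x2 = a + rho(b - a); if f(x1) < f(x2) keep [a, x2], otherwise keep [x1, b].
Step 1: [-3.0000, 3.0000], x1=-0.7080 (f=0.0853), x2=0.7080 (f=2.9173); f(x1) < f(x2) => keep [-3.0000, 0.7080]
Step 2: [-3.0000, 0.7080], x1=-1.5835 (f=0.3405), x2=-0.7085 (f=0.0850); f(x1) > f(x2) => keep [-1.5835, 0.7080]
Step 3: [-1.5835, 0.7080], x1=-0.7082 (f=0.0852), x2=-0.1674 (f=0.6933); f(x1) < f(x2) => keep [-1.5835, -0.1674]
Final interval: [-1.5835, -0.1674]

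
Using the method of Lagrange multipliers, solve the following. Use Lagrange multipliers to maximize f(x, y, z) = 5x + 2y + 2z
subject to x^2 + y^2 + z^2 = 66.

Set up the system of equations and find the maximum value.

Lagrange conditions: 5 = 2*lambda*x, 2 = 2*lambda*y, 2 = 2*lambda*z
So x:5 = y:2 = z:2, i.e. x = 5t, y = 2t, z = 2t
Constraint: t^2*(5^2 + 2^2 + 2^2) = 66
  t^2 * 33 = 66  =>  t = sqrt(2)
Maximum = 5*5t + 2*2t + 2*2t = 33*sqrt(2) = sqrt(2178)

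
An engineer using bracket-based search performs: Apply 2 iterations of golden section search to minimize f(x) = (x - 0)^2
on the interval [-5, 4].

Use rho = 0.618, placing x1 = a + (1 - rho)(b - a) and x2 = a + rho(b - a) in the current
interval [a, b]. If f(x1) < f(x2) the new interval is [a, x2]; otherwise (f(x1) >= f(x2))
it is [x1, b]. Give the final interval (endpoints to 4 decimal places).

Golden section search for min of f(x) = (x - 0)^2 on [-5, 4].
Each step: x1 = a + (1 - rho)(b - a), x2 = a + rho(b - a); if f(x1) < f(x2) keep [a, x2], otherwise keep [x1, b].
Step 1: [-5.0000, 4.0000], x1=-1.5620 (f=2.4398), x2=0.5620 (f=0.3158); f(x1) > f(x2) => keep [-1.5620, 4.0000]
Step 2: [-1.5620, 4.0000], x1=0.5627 (f=0.3166), x2=1.8753 (f=3.5168); f(x1) < f(x2) => keep [-1.5620, 1.8753]
Final interval: [-1.5620, 1.8753]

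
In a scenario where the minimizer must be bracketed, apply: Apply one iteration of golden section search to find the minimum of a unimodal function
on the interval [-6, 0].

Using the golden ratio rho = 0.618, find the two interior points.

Golden section search on [-6, 0].
Golden ratio rho = 0.618 (approx).
Interior points:
  x_1 = -6 + (1-0.618)*6 = -3.7080
  x_2 = -6 + 0.618*6 = -2.2920
Compare f(x_1) and f(x_2) to determine which subinterval to keep.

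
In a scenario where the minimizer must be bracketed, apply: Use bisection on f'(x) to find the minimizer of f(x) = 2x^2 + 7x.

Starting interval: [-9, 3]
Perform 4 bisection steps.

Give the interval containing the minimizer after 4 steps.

Finding critical point of f(x) = 2x^2 + 7x using bisection on f'(x) = 4x + 7.
f'(x) = 0 when x = -7/4.
Starting interval: [-9, 3]
Step 1: mid = -3, f'(mid) = -5, new interval = [-3, 3]
Step 2: mid = 0, f'(mid) = 7, new interval = [-3, 0]
Step 3: mid = -3/2, f'(mid) = 1, new interval = [-3, -3/2]
Step 4: mid = -9/4, f'(mid) = -2, new interval = [-9/4, -3/2]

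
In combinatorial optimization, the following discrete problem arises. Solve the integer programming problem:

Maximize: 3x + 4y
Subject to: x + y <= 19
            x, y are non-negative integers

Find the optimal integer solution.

Objective: 3x + 4y, constraint: x + y <= 19
Coefficient of y is 4 > coefficient of x is 3, so allocate the entire budget to y.
Optimal: x = 0, y = 19, value = 76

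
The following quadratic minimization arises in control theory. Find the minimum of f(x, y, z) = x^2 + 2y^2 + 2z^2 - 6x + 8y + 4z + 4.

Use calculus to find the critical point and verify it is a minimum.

f(x,y,z) = x^2 + 2y^2 + 2z^2 - 6x + 8y + 4z + 4
df/dx = 2x + (-6) = 0 => x = 3
df/dy = 4y + (8) = 0 => y = -2
df/dz = 4z + (4) = 0 => z = -1
f(3,-2,-1) = 1*(3)^2 + 2*(-2)^2 + 2*(-1)^2 + -6*(3) + 8*(-2) + 4*(-1) + 4 = -15
Hessian is diagonal with entries 2, 4, 4 > 0, confirmed minimum.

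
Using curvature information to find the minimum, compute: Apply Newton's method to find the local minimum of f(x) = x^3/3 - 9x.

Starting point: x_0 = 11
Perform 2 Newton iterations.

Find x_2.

f(x) = x^3/3 - 9x
f'(x) = x^2 - 9, f''(x) = 2x
Newton update: x_{n+1} = x_n - (x_n^2 - 9)/(2*x_n)
Step 1: x_0 = 11, f'=112, f''=22, x_1 = 65/11
Step 2: x_1 = 65/11, f'=3136/121, f''=130/11, x_2 = 2657/715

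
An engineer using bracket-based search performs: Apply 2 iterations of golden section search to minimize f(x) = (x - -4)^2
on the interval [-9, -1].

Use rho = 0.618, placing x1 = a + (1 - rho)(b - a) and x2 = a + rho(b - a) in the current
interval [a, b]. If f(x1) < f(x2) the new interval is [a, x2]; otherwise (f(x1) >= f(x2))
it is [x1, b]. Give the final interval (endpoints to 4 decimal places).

Golden section search for min of f(x) = (x - -4)^2 on [-9, -1].
Each step: x1 = a + (1 - rho)(b - a), x2 = a + rho(b - a); if f(x1) < f(x2) keep [a, x2], otherwise keep [x1, b].
Step 1: [-9.0000, -1.0000], x1=-5.9440 (f=3.7791), x2=-4.0560 (f=0.0031); f(x1) > f(x2) => keep [-5.9440, -1.0000]
Step 2: [-5.9440, -1.0000], x1=-4.0554 (f=0.0031), x2=-2.8886 (f=1.2352); f(x1) < f(x2) => keep [-5.9440, -2.8886]
Final interval: [-5.9440, -2.8886]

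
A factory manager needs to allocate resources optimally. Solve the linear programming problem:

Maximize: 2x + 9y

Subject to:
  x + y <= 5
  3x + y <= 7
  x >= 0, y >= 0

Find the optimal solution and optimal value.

Feasible vertices: (0, 0), (0, 5), (1, 4), (7/3, 0)
Objective 2x + 9y at each:
  (0, 0): 0
  (0, 5): 45
  (1, 4): 38
  (7/3, 0): 14/3
Maximum is 45 at (0, 5).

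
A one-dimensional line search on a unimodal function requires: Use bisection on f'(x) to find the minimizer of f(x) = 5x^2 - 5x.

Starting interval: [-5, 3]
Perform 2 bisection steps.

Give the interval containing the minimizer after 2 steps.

Finding critical point of f(x) = 5x^2 - 5x using bisection on f'(x) = 10x + -5.
f'(x) = 0 when x = 1/2.
Starting interval: [-5, 3]
Step 1: mid = -1, f'(mid) = -15, new interval = [-1, 3]
Step 2: mid = 1, f'(mid) = 5, new interval = [-1, 1]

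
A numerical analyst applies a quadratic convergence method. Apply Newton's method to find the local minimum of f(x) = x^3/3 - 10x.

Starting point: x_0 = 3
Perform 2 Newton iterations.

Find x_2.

f(x) = x^3/3 - 10x
f'(x) = x^2 - 10, f''(x) = 2x
Newton update: x_{n+1} = x_n - (x_n^2 - 10)/(2*x_n)
Step 1: x_0 = 3, f'=-1, f''=6, x_1 = 19/6
Step 2: x_1 = 19/6, f'=1/36, f''=19/3, x_2 = 721/228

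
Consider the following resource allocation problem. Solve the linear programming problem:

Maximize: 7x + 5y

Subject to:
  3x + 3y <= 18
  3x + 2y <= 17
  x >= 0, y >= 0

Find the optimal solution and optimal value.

Feasible vertices: (0, 0), (0, 6), (5, 1), (17/3, 0)
Objective 7x + 5y at each:
  (0, 0): 0
  (0, 6): 30
  (5, 1): 40
  (17/3, 0): 119/3
Maximum is 40 at (5, 1).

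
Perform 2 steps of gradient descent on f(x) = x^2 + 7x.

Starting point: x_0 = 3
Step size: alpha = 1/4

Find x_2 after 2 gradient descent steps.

f(x) = x^2 + 7x, f'(x) = 2x + (7)
Step 1: f'(3) = 13, x_1 = 3 - 1/4 * 13 = -1/4
Step 2: f'(-1/4) = 13/2, x_2 = -1/4 - 1/4 * 13/2 = -15/8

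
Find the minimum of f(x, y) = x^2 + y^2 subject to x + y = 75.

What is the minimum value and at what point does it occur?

Substitute y = 75 - x into f(x,y) = x^2 + y^2:
g(x) = x^2 + (75 - x)^2 = 2x^2 - 150x + 5625
g'(x) = 4x - 150 = 0  =>  x = 75/2
y = 75 - 75/2 = 75/2
Minimum value = (75/2)^2 + (75/2)^2 = 5625/2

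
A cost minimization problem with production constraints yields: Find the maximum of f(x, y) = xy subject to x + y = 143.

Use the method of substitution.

Substitute y = 143 - x into f(x,y) = xy:
g(x) = x(143 - x) = 143x - x^2
g'(x) = 143 - 2x = 0  =>  x = 143/2
y = 143 - 143/2 = 143/2
Maximum value = (143/2) * (143/2) = 20449/4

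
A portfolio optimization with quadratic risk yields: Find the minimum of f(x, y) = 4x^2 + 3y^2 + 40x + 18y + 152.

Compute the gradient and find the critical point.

f(x,y) = 4x^2 + 3y^2 + 40x + 18y + 152
df/dx = 8x + (40) = 0  =>  x = -5
df/dy = 6y + (18) = 0  =>  y = -3
f(-5, -3) = 4*(-5)^2 + 3*(-3)^2 + 40*(-5) + 18*(-3) + 152 = 25
Hessian is diagonal with entries 8, 6 > 0, so this is a minimum.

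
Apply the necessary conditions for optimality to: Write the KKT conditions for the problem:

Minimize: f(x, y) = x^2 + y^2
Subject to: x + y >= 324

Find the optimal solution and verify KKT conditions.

KKT conditions for min x^2 + y^2 s.t. x + y >= 324:
Stationarity: 2x = mu, 2y = mu
So x = y = mu/2.
Complementary slackness: mu*(x + y - 324) = 0
Primal feasibility: x + y >= 324; dual feasibility: mu >= 0
If mu = 0 then x = y = 0, but 0 + 0 < 324 is infeasible, so the constraint is active.
Constraint active: x + y = 2*(mu/2) = 324 => mu = 324
x = y = 162, f = 52488
Verify: stationarity 2*162 = 324 = mu; primal 162 + 162 = 324 >= 324; dual mu = 324 >= 0; complementary slackness 324*(324 - 324) = 0. All KKT conditions hold.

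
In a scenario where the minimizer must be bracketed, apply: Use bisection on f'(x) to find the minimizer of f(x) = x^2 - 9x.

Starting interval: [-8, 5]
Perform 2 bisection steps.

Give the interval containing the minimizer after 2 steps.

Finding critical point of f(x) = x^2 - 9x using bisection on f'(x) = 2x + -9.
f'(x) = 0 when x = 9/2.
Starting interval: [-8, 5]
Step 1: mid = -3/2, f'(mid) = -12, new interval = [-3/2, 5]
Step 2: mid = 7/4, f'(mid) = -11/2, new interval = [7/4, 5]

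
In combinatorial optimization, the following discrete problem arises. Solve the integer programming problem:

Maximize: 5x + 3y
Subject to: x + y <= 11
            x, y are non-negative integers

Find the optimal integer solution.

Objective: 5x + 3y, constraint: x + y <= 11
Coefficient of x is 5 >= coefficient of y is 3, so allocate the entire budget to x.
Optimal: x = 11, y = 0, value = 55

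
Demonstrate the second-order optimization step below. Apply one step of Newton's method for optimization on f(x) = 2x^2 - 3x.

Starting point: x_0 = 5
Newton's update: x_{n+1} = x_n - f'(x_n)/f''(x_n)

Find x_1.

f(x) = 2x^2 - 3x
f'(x) = 4x + (-3), f''(x) = 4
Newton step: x_1 = x_0 - f'(x_0)/f''(x_0)
f'(5) = 17
x_1 = 5 - 17/4 = 3/4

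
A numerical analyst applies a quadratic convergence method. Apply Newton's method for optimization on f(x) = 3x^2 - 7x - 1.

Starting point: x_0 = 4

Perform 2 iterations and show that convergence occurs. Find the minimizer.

f(x) = 3x^2 - 7x - 1, f'(x) = 6x + (-7), f''(x) = 6
Step 1: f'(4) = 17, x_1 = 4 - 17/6 = 7/6
Step 2: f'(7/6) = 0, x_2 = 7/6 (converged)
Newton's method converges in 1 step for quadratics.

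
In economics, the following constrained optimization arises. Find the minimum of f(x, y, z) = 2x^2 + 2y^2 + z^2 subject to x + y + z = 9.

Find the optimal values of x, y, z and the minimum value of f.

Using Lagrange multipliers on f = 2x^2 + 2y^2 + z^2 with constraint x + y + z = 9:
Conditions: 2*2*x = lambda, 2*2*y = lambda, 2*1*z = lambda
So x = lambda/4, y = lambda/4, z = lambda/2
Substituting into constraint: lambda * (1) = 9
lambda = 9
x = 9/4, y = 9/4, z = 9/2
Minimum value = 81/2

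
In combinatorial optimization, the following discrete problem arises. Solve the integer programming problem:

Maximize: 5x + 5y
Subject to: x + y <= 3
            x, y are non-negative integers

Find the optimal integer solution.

Objective: 5x + 5y, constraint: x + y <= 3
Coefficient of x is 5 >= coefficient of y is 5, so allocate the entire budget to x.
Optimal: x = 3, y = 0, value = 15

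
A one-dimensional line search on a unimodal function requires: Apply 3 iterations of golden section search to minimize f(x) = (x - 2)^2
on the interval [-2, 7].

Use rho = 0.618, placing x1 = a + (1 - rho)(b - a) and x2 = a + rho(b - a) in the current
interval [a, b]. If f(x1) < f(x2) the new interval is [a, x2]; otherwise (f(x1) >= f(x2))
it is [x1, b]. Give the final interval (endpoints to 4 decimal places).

Golden section search for min of f(x) = (x - 2)^2 on [-2, 7].
Each step: x1 = a + (1 - rho)(b - a), x2 = a + rho(b - a); if f(x1) < f(x2) keep [a, x2], otherwise keep [x1, b].
Step 1: [-2.0000, 7.0000], x1=1.4380 (f=0.3158), x2=3.5620 (f=2.4398); f(x1) < f(x2) => keep [-2.0000, 3.5620]
Step 2: [-2.0000, 3.5620], x1=0.1247 (f=3.5168), x2=1.4373 (f=0.3166); f(x1) > f(x2) => keep [0.1247, 3.5620]
Step 3: [0.1247, 3.5620], x1=1.4377 (f=0.3161), x2=2.2489 (f=0.0620); f(x1) > f(x2) => keep [1.4377, 3.5620]
Final interval: [1.4377, 3.5620]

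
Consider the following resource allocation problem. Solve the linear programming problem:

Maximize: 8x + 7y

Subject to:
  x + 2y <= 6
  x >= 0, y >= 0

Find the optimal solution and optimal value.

The feasible region has vertices at [(0, 0), (6, 0), (0, 3)].
Checking objective 8x + 7y at each vertex:
  (0, 0): 8*0 + 7*0 = 0
  (6, 0): 8*6 + 7*0 = 48
  (0, 3): 8*0 + 7*3 = 21
Maximum is 48 at (6, 0).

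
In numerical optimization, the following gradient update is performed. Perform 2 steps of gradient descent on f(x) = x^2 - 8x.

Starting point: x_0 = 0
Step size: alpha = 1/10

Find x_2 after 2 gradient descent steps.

f(x) = x^2 - 8x, f'(x) = 2x + (-8)
Step 1: f'(0) = -8, x_1 = 0 - 1/10 * -8 = 4/5
Step 2: f'(4/5) = -32/5, x_2 = 4/5 - 1/10 * -32/5 = 36/25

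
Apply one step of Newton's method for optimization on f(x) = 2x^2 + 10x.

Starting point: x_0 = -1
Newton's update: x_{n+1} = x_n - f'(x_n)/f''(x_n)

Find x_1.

f(x) = 2x^2 + 10x
f'(x) = 4x + (10), f''(x) = 4
Newton step: x_1 = x_0 - f'(x_0)/f''(x_0)
f'(-1) = 6
x_1 = -1 - 6/4 = -5/2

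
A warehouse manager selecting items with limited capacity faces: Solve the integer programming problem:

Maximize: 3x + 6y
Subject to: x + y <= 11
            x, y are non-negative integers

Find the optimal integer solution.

Objective: 3x + 6y, constraint: x + y <= 11
Coefficient of y is 6 > coefficient of x is 3, so allocate the entire budget to y.
Optimal: x = 0, y = 11, value = 66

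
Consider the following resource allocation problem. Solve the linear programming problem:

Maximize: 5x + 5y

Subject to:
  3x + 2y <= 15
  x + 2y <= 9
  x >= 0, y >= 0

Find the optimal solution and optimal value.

Feasible vertices: (0, 0), (0, 9/2), (3, 3), (5, 0)
Objective 5x + 5y at each:
  (0, 0): 0
  (0, 9/2): 45/2
  (3, 3): 30
  (5, 0): 25
Maximum is 30 at (3, 3).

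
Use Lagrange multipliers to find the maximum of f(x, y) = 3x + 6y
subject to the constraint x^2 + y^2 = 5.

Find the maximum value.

Set up Lagrange conditions: grad f = lambda * grad g
  3 = 2*lambda*x
  6 = 2*lambda*y
From these: x/y = 3/6, so x = 3t, y = 6t for some t.
Substitute into constraint: (3t)^2 + (6t)^2 = 5
  t^2 * 45 = 5
  t = sqrt(5/45)
Maximum = 3*x + 6*y = (3^2 + 6^2)*t = 45 * sqrt(5/45) = 15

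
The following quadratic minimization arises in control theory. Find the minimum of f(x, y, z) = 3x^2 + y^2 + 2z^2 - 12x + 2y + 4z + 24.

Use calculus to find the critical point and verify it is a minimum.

f(x,y,z) = 3x^2 + y^2 + 2z^2 - 12x + 2y + 4z + 24
df/dx = 6x + (-12) = 0 => x = 2
df/dy = 2y + (2) = 0 => y = -1
df/dz = 4z + (4) = 0 => z = -1
f(2,-1,-1) = 3*(2)^2 + 1*(-1)^2 + 2*(-1)^2 + -12*(2) + 2*(-1) + 4*(-1) + 24 = 9
Hessian is diagonal with entries 6, 2, 4 > 0, confirmed minimum.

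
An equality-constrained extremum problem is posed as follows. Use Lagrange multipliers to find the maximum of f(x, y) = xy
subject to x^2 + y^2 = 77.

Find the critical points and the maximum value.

Lagrange conditions: y = 2*lambda*x and x = 2*lambda*y
If x = 0 then y = 0, violating the constraint, so x, y != 0.
Dividing: y/x = x/y => x^2 = y^2 => y = x or y = -x
Constraint: 2x^2 = 77 => x^2 = 77/2 => x = +/-sqrt(77/2)
Critical points: (sqrt(77/2), sqrt(77/2)), (-sqrt(77/2), -sqrt(77/2)), (sqrt(77/2), -sqrt(77/2)), (-sqrt(77/2), sqrt(77/2))
  y = x:  xy = x^2 = 77/2  at (sqrt(77/2), sqrt(77/2)) and (-sqrt(77/2), -sqrt(77/2))
  y = -x: xy = -x^2 = -77/2 at (sqrt(77/2), -sqrt(77/2)) and (-sqrt(77/2), sqrt(77/2))
Maximum xy = 77/2 at (sqrt(77/2), sqrt(77/2)) and (-sqrt(77/2), -sqrt(77/2))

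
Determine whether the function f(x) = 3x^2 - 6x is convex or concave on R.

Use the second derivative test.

f(x) = 3x^2 - 6x
f'(x) = 6x - 6
f''(x) = 6
Since f''(x) = 6 > 0 for all x, f is convex on R.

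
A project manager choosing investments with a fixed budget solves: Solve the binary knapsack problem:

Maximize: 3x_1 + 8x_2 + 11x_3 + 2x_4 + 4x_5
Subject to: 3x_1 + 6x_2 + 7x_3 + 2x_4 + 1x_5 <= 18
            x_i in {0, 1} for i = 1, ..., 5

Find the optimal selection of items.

Items: item 1 (v=3, w=3), item 2 (v=8, w=6), item 3 (v=11, w=7), item 4 (v=2, w=2), item 5 (v=4, w=1)
Capacity: 18
Checking all 32 subsets (w = total weight, v = total value):
  {}: w = 0, v = 0
  {1}: w = 3, v = 3
  {2}: w = 6, v = 8
  {3}: w = 7, v = 11
  {4}: w = 2, v = 2
  {5}: w = 1, v = 4
  {1, 2}: w = 9, v = 11
  {1, 3}: w = 10, v = 14
  {1, 4}: w = 5, v = 5
  {1, 5}: w = 4, v = 7
  {2, 3}: w = 13, v = 19
  {2, 4}: w = 8, v = 10
  {2, 5}: w = 7, v = 12
  {3, 4}: w = 9, v = 13
  {3, 5}: w = 8, v = 15
  {4, 5}: w = 3, v = 6
  {1, 2, 3}: w = 16, v = 22
  {1, 2, 4}: w = 11, v = 13
  {1, 2, 5}: w = 10, v = 15
  {1, 3, 4}: w = 12, v = 16
  {1, 3, 5}: w = 11, v = 18
  {1, 4, 5}: w = 6, v = 9
  {2, 3, 4}: w = 15, v = 21
  {2, 3, 5}: w = 14, v = 23
  {2, 4, 5}: w = 9, v = 14
  {3, 4, 5}: w = 10, v = 17
  {1, 2, 3, 4}: w = 18, v = 24
  {1, 2, 3, 5}: w = 17, v = 26
  {1, 2, 4, 5}: w = 12, v = 17
  {1, 3, 4, 5}: w = 13, v = 20
  {2, 3, 4, 5}: w = 16, v = 25
  {1, 2, 3, 4, 5}: w = 19 > 18, infeasible
Best feasible subset: items [1, 2, 3, 5]
Total weight: 17 <= 18, total value: 26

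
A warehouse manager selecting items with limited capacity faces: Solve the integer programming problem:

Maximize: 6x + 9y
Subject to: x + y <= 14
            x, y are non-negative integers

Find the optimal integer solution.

Objective: 6x + 9y, constraint: x + y <= 14
Coefficient of y is 9 > coefficient of x is 6, so allocate the entire budget to y.
Optimal: x = 0, y = 14, value = 126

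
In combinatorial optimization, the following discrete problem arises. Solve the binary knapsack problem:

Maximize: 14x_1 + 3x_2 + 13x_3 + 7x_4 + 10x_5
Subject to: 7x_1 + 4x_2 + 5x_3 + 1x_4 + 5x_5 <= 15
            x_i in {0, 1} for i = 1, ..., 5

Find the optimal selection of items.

Items: item 1 (v=14, w=7), item 2 (v=3, w=4), item 3 (v=13, w=5), item 4 (v=7, w=1), item 5 (v=10, w=5)
Capacity: 15
Checking all 32 subsets (w = total weight, v = total value):
  {}: w = 0, v = 0
  {1}: w = 7, v = 14
  {2}: w = 4, v = 3
  {3}: w = 5, v = 13
  {4}: w = 1, v = 7
  {5}: w = 5, v = 10
  {1, 2}: w = 11, v = 17
  {1, 3}: w = 12, v = 27
  {1, 4}: w = 8, v = 21
  {1, 5}: w = 12, v = 24
  {2, 3}: w = 9, v = 16
  {2, 4}: w = 5, v = 10
  {2, 5}: w = 9, v = 13
  {3, 4}: w = 6, v = 20
  {3, 5}: w = 10, v = 23
  {4, 5}: w = 6, v = 17
  {1, 2, 3}: w = 16 > 15, infeasible
  {1, 2, 4}: w = 12, v = 24
  {1, 2, 5}: w = 16 > 15, infeasible
  {1, 3, 4}: w = 13, v = 34
  {1, 3, 5}: w = 17 > 15, infeasible
  {1, 4, 5}: w = 13, v = 31
  {2, 3, 4}: w = 10, v = 23
  {2, 3, 5}: w = 14, v = 26
  {2, 4, 5}: w = 10, v = 20
  {3, 4, 5}: w = 11, v = 30
  {1, 2, 3, 4}: w = 17 > 15, infeasible
  {1, 2, 3, 5}: w = 21 > 15, infeasible
  {1, 2, 4, 5}: w = 17 > 15, infeasible
  {1, 3, 4, 5}: w = 18 > 15, infeasible
  {2, 3, 4, 5}: w = 15, v = 33
  {1, 2, 3, 4, 5}: w = 22 > 15, infeasible
Best feasible subset: items [1, 3, 4]
Total weight: 13 <= 15, total value: 34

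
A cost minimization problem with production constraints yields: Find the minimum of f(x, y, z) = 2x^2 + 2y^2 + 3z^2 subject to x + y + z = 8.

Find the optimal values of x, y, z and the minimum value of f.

Using Lagrange multipliers on f = 2x^2 + 2y^2 + 3z^2 with constraint x + y + z = 8:
Conditions: 2*2*x = lambda, 2*2*y = lambda, 2*3*z = lambda
So x = lambda/4, y = lambda/4, z = lambda/6
Substituting into constraint: lambda * (2/3) = 8
lambda = 12
x = 3, y = 3, z = 2
Minimum value = 48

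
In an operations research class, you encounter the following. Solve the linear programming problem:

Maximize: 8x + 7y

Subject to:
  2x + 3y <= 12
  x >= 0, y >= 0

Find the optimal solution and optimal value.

The feasible region has vertices at [(0, 0), (6, 0), (0, 4)].
Checking objective 8x + 7y at each vertex:
  (0, 0): 8*0 + 7*0 = 0
  (6, 0): 8*6 + 7*0 = 48
  (0, 4): 8*0 + 7*4 = 28
Maximum is 48 at (6, 0).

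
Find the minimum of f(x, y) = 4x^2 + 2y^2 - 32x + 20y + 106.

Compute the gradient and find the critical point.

f(x,y) = 4x^2 + 2y^2 - 32x + 20y + 106
df/dx = 8x + (-32) = 0  =>  x = 4
df/dy = 4y + (20) = 0  =>  y = -5
f(4, -5) = 4*(4)^2 + 2*(-5)^2 + -32*(4) + 20*(-5) + 106 = -8
Hessian is diagonal with entries 8, 4 > 0, so this is a minimum.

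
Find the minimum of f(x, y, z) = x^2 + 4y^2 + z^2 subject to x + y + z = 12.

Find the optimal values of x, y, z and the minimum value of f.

Using Lagrange multipliers on f = x^2 + 4y^2 + z^2 with constraint x + y + z = 12:
Conditions: 2*1*x = lambda, 2*4*y = lambda, 2*1*z = lambda
So x = lambda/2, y = lambda/8, z = lambda/2
Substituting into constraint: lambda * (9/8) = 12
lambda = 32/3
x = 16/3, y = 4/3, z = 16/3
Minimum value = 64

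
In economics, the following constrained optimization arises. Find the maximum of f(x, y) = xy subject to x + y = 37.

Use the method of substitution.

Substitute y = 37 - x into f(x,y) = xy:
g(x) = x(37 - x) = 37x - x^2
g'(x) = 37 - 2x = 0  =>  x = 37/2
y = 37 - 37/2 = 37/2
Maximum value = (37/2) * (37/2) = 1369/4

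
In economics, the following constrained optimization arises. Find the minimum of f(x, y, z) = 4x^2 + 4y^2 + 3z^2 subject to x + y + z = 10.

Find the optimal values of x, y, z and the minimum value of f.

Using Lagrange multipliers on f = 4x^2 + 4y^2 + 3z^2 with constraint x + y + z = 10:
Conditions: 2*4*x = lambda, 2*4*y = lambda, 2*3*z = lambda
So x = lambda/8, y = lambda/8, z = lambda/6
Substituting into constraint: lambda * (5/12) = 10
lambda = 24
x = 3, y = 3, z = 4
Minimum value = 120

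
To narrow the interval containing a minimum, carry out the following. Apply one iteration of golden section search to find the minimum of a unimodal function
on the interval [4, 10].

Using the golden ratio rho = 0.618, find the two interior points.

Golden section search on [4, 10].
Golden ratio rho = 0.618 (approx).
Interior points:
  x_1 = 4 + (1-0.618)*6 = 6.2920
  x_2 = 4 + 0.618*6 = 7.7080
Compare f(x_1) and f(x_2) to determine which subinterval to keep.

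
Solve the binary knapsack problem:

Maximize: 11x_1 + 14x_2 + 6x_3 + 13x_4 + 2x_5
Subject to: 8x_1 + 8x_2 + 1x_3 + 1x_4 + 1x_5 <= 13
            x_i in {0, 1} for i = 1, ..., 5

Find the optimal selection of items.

Items: item 1 (v=11, w=8), item 2 (v=14, w=8), item 3 (v=6, w=1), item 4 (v=13, w=1), item 5 (v=2, w=1)
Capacity: 13
Checking all 32 subsets (w = total weight, v = total value):
  {}: w = 0, v = 0
  {1}: w = 8, v = 11
  {2}: w = 8, v = 14
  {3}: w = 1, v = 6
  {4}: w = 1, v = 13
  {5}: w = 1, v = 2
  {1, 2}: w = 16 > 13, infeasible
  {1, 3}: w = 9, v = 17
  {1, 4}: w = 9, v = 24
  {1, 5}: w = 9, v = 13
  {2, 3}: w = 9, v = 20
  {2, 4}: w = 9, v = 27
  {2, 5}: w = 9, v = 16
  {3, 4}: w = 2, v = 19
  {3, 5}: w = 2, v = 8
  {4, 5}: w = 2, v = 15
  {1, 2, 3}: w = 17 > 13, infeasible
  {1, 2, 4}: w = 17 > 13, infeasible
  {1, 2, 5}: w = 17 > 13, infeasible
  {1, 3, 4}: w = 10, v = 30
  {1, 3, 5}: w = 10, v = 19
  {1, 4, 5}: w = 10, v = 26
  {2, 3, 4}: w = 10, v = 33
  {2, 3, 5}: w = 10, v = 22
  {2, 4, 5}: w = 10, v = 29
  {3, 4, 5}: w = 3, v = 21
  {1, 2, 3, 4}: w = 18 > 13, infeasible
  {1, 2, 3, 5}: w = 18 > 13, infeasible
  {1, 2, 4, 5}: w = 18 > 13, infeasible
  {1, 3, 4, 5}: w = 11, v = 32
  {2, 3, 4, 5}: w = 11, v = 35
  {1, 2, 3, 4, 5}: w = 19 > 13, infeasible
Best feasible subset: items [2, 3, 4, 5]
Total weight: 11 <= 13, total value: 35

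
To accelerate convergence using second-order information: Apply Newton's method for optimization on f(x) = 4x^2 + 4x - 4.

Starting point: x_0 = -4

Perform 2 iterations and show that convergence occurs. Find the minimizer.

f(x) = 4x^2 + 4x - 4, f'(x) = 8x + (4), f''(x) = 8
Step 1: f'(-4) = -28, x_1 = -4 - -28/8 = -1/2
Step 2: f'(-1/2) = 0, x_2 = -1/2 (converged)
Newton's method converges in 1 step for quadratics.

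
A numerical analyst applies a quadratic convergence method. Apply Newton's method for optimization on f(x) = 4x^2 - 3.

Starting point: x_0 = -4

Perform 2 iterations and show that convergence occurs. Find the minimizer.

f(x) = 4x^2 - 3, f'(x) = 8x + (0), f''(x) = 8
Step 1: f'(-4) = -32, x_1 = -4 - -32/8 = 0
Step 2: f'(0) = 0, x_2 = 0 (converged)
Newton's method converges in 1 step for quadratics.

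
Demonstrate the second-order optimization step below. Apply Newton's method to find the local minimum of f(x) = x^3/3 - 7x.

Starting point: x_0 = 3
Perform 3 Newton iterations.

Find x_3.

f(x) = x^3/3 - 7x
f'(x) = x^2 - 7, f''(x) = 2x
Newton update: x_{n+1} = x_n - (x_n^2 - 7)/(2*x_n)
Step 1: x_0 = 3, f'=2, f''=6, x_1 = 8/3
Step 2: x_1 = 8/3, f'=1/9, f''=16/3, x_2 = 127/48
Step 3: x_2 = 127/48, f'=1/2304, f''=127/24, x_3 = 32257/12192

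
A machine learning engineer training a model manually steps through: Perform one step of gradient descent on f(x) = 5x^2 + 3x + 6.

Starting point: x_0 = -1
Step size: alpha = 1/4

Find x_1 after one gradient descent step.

f(x) = 5x^2 + 3x + 6
f'(x) = 10x + 3
f'(-1) = 10*-1 + (3) = -7
x_1 = x_0 - alpha * f'(x_0) = -1 - 1/4 * -7 = 3/4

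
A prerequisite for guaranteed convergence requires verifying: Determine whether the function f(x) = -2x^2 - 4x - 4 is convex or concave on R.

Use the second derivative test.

f(x) = -2x^2 - 4x - 4
f'(x) = -4x - 4
f''(x) = -4
Since f''(x) = -4 < 0 for all x, f is concave on R.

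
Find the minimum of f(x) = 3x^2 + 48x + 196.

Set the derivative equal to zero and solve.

f(x) = 3x^2 + 48x + 196
f'(x) = 6x + (48) = 0
x = -48/6 = -8
f(-8) = 4
Since f''(x) = 6 > 0, this is a minimum.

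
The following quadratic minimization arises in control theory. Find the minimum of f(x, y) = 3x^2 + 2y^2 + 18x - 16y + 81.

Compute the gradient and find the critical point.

f(x,y) = 3x^2 + 2y^2 + 18x - 16y + 81
df/dx = 6x + (18) = 0  =>  x = -3
df/dy = 4y + (-16) = 0  =>  y = 4
f(-3, 4) = 3*(-3)^2 + 2*(4)^2 + 18*(-3) + -16*(4) + 81 = 22
Hessian is diagonal with entries 6, 4 > 0, so this is a minimum.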